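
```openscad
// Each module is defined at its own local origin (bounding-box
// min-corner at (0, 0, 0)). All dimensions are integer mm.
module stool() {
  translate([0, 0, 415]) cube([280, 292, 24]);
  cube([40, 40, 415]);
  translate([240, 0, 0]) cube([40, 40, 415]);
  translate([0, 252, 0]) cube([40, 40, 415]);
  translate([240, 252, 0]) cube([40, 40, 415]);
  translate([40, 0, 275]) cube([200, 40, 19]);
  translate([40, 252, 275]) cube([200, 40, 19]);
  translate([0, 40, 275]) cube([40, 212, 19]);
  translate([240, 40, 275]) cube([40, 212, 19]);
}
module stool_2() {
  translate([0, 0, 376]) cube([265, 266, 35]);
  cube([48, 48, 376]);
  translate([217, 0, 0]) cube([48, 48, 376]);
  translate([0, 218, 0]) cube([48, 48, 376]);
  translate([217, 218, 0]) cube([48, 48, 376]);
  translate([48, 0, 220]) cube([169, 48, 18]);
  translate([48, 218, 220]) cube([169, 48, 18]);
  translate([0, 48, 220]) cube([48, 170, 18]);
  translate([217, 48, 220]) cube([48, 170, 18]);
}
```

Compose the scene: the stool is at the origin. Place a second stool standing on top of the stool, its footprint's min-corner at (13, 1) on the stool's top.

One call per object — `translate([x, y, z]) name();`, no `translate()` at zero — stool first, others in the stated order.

stool();
translate([13, 1, 439]) stool_2();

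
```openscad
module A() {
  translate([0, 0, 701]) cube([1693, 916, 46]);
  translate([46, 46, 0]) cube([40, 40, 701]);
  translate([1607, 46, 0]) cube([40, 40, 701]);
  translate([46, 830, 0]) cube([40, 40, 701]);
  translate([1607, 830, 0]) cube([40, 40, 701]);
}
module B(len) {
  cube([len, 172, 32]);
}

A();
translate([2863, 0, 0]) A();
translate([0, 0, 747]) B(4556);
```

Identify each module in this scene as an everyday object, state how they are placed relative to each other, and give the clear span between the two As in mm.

A is a table. B is a beam. A beam spans the tops of two tables. The clear span between the two tables is 1170 mm.

Second table starts at x = 2863; first ends at x = 1693; clear span = 2863 − 1693 = 1170 mm.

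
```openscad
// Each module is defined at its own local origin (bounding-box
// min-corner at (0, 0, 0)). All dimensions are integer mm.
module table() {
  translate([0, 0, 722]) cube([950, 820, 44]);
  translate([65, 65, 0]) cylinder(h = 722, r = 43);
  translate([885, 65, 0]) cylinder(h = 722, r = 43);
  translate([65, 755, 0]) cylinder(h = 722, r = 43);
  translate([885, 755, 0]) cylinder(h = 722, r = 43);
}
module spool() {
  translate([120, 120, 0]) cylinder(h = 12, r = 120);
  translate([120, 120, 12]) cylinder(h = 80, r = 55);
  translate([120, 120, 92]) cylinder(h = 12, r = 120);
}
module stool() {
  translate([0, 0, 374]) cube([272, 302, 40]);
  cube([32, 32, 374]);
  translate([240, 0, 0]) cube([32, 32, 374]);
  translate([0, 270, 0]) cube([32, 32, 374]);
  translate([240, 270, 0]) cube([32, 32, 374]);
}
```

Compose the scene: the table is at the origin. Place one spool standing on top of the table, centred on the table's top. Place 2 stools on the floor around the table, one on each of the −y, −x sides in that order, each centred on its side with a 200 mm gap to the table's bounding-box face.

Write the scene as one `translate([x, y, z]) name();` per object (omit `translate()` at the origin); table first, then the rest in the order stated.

table();
translate([355, 290, 766]) spool();
translate([339, -502, 0]) stool();
translate([-472, 259, 0]) stool();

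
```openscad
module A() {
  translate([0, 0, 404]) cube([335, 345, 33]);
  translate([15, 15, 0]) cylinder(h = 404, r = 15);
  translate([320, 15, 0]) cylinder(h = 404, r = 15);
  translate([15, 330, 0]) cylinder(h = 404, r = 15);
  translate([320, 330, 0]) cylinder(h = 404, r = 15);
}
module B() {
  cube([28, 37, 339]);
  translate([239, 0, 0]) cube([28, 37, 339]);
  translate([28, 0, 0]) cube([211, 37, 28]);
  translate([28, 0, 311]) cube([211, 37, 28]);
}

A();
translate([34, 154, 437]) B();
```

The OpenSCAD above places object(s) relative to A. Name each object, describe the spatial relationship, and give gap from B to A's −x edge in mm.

A is a stool. B is a picture frame. The picture frame is on top of the stool, centred. The gap from the picture frame to the stool's −x edge is 34 mm.

The picture frame's min-x is at 34; the stool's min-x is 0; gap = 34 mm.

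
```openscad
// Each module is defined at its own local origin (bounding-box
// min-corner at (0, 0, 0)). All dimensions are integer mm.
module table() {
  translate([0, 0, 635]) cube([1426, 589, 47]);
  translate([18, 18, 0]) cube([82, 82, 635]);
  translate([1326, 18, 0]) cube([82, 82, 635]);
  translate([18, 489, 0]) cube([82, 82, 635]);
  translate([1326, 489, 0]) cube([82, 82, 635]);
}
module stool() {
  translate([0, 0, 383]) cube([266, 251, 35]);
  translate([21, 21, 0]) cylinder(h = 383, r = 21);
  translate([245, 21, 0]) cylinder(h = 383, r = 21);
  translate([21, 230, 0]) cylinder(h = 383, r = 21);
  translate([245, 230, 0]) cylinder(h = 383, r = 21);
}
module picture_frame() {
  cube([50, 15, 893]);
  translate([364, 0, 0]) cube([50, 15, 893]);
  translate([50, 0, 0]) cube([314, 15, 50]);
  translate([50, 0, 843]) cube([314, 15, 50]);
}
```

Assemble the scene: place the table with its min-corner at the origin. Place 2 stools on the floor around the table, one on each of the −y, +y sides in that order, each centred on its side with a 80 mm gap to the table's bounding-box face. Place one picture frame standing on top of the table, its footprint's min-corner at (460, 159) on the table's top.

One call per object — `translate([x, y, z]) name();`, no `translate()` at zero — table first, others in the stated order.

table();
translate([580, -331, 0]) stool();
translate([580, 669, 0]) stool();
translate([460, 159, 682]) picture_frame();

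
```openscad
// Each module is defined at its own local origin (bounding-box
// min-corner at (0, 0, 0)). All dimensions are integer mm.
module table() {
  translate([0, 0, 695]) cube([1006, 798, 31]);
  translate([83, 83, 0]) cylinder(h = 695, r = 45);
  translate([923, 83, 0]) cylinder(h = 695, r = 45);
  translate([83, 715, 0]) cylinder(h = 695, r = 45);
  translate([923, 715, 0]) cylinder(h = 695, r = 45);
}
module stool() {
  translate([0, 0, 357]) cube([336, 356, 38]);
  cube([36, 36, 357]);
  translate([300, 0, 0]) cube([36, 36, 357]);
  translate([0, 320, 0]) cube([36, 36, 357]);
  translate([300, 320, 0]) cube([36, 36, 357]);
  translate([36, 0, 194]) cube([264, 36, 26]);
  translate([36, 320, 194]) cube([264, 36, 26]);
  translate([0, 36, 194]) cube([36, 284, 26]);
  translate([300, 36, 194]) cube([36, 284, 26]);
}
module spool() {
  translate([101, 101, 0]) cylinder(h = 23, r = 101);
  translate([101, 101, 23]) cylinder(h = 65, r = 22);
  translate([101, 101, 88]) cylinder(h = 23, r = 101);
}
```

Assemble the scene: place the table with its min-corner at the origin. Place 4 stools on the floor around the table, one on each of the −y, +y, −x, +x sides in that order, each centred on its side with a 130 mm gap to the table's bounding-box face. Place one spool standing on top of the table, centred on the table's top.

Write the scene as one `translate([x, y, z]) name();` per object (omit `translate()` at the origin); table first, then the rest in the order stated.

table();
translate([335, -486, 0]) stool();
translate([335, 928, 0]) stool();
translate([-466, 221, 0]) stool();
translate([1136, 221, 0]) stool();
translate([402, 298, 726]) spool();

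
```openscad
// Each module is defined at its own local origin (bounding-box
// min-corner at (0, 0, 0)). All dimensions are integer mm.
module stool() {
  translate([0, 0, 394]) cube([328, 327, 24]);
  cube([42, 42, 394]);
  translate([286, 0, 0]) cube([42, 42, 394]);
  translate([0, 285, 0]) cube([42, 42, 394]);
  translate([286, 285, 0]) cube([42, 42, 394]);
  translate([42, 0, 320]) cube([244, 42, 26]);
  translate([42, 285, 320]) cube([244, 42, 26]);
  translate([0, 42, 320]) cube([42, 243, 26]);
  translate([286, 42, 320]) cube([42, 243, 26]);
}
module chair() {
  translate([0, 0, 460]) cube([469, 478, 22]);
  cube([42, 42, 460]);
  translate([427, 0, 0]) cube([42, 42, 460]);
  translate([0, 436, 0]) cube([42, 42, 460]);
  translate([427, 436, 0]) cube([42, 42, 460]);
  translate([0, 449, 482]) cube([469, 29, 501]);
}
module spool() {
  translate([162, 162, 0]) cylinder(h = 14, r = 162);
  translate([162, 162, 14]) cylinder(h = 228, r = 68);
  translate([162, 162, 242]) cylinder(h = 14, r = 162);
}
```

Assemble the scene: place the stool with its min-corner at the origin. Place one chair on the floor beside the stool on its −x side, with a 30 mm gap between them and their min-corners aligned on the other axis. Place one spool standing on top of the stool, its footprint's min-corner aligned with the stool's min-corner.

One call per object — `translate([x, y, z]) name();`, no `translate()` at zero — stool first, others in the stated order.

stool();
translate([-499, 0, 0]) chair();
translate([0, 0, 418]) spool();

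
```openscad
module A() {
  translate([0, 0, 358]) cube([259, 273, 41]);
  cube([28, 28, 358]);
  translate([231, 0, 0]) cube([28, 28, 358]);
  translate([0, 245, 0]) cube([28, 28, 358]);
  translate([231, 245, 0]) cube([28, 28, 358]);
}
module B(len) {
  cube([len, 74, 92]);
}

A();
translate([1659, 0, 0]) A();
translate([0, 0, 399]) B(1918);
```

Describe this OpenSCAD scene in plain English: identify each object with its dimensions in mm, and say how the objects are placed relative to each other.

A is a four-legged stool. The seat is a 259×273×41 mm slab whose top surface is at z = 399 mm; four square legs, each 28×28 mm in cross-section, run from the floor (z = 0) to the underside of the seat, each flush with a corner of the seat.

B is a rectangular beam 1918 mm long (x), 74 mm deep (y), 92 mm thick (z).

The beam spans the tops of two stools placed 1400 mm apart, resting at z = 399 mm.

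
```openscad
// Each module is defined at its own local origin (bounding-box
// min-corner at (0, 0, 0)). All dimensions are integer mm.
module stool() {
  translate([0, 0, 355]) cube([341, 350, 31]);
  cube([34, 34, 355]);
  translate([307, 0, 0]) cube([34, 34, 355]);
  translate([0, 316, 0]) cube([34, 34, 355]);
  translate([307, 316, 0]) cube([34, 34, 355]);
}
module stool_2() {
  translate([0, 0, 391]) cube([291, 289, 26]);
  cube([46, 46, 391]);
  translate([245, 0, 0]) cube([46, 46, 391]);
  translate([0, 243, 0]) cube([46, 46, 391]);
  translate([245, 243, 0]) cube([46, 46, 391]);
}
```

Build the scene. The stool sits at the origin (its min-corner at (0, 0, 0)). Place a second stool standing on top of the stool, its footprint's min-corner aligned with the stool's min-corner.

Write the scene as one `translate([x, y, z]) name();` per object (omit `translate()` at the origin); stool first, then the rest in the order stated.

stool();
translate([0, 0, 386]) stool_2();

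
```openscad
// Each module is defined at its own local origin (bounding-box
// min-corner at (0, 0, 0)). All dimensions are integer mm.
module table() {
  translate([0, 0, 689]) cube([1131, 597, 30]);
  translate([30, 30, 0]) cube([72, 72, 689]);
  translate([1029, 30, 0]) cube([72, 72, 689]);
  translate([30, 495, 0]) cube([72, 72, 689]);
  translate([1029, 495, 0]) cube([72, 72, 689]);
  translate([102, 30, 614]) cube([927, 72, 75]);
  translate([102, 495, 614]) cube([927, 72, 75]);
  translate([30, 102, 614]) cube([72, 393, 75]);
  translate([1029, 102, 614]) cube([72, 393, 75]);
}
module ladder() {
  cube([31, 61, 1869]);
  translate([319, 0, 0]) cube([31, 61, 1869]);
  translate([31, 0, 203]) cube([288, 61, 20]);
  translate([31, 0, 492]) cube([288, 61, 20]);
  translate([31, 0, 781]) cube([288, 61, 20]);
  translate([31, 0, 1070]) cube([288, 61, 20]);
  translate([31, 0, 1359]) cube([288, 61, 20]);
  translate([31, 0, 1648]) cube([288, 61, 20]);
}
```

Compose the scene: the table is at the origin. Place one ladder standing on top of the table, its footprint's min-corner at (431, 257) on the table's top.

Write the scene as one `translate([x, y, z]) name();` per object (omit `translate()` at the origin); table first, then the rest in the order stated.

table();
translate([431, 257, 719]) ladder();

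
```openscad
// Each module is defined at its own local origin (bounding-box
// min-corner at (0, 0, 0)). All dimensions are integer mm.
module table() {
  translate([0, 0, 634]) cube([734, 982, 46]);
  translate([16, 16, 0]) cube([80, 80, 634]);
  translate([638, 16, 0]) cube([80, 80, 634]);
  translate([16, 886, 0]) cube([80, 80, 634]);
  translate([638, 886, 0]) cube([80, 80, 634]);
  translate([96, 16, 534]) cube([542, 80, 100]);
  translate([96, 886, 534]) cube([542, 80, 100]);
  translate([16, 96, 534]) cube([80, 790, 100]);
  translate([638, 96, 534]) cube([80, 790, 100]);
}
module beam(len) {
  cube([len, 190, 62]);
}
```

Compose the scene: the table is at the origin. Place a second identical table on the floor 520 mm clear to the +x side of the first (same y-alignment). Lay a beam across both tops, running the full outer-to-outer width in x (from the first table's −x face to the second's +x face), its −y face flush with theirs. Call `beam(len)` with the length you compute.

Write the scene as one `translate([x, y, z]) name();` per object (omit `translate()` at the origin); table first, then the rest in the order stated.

table();
translate([1254, 0, 0]) table();
translate([0, 0, 680]) beam(1988);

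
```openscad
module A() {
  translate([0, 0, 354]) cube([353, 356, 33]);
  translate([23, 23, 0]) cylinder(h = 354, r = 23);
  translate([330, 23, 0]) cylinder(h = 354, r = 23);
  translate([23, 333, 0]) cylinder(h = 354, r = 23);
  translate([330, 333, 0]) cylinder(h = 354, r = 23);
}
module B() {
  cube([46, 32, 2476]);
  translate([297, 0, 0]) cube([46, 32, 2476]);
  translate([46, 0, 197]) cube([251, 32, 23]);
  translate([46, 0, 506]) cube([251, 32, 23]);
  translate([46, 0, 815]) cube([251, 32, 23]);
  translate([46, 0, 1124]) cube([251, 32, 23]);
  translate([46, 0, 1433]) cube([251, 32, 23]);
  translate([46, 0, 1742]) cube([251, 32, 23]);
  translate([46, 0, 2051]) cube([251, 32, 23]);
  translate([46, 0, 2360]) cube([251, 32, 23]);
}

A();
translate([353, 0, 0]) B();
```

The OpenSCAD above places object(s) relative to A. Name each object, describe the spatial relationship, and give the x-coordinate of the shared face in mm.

The stool's +x face and the ladder's −x face are both at x = 353 mm.

A is a stool. B is a ladder. The ladder is against the stool's +x side, with their −y faces flush. The x-coordinate of the shared face is 353 mm.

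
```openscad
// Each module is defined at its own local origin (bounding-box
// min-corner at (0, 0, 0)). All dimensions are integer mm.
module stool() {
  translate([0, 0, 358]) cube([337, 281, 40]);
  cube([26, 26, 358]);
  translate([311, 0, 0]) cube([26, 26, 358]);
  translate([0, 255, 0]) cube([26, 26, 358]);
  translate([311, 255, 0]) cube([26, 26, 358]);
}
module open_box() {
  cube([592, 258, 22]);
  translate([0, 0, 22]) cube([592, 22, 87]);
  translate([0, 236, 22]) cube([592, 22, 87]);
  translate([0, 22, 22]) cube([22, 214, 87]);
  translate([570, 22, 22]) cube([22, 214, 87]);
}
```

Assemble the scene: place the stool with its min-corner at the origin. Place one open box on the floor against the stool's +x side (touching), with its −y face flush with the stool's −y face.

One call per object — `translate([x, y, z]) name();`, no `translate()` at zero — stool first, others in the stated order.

stool();
translate([337, 0, 0]) open_box();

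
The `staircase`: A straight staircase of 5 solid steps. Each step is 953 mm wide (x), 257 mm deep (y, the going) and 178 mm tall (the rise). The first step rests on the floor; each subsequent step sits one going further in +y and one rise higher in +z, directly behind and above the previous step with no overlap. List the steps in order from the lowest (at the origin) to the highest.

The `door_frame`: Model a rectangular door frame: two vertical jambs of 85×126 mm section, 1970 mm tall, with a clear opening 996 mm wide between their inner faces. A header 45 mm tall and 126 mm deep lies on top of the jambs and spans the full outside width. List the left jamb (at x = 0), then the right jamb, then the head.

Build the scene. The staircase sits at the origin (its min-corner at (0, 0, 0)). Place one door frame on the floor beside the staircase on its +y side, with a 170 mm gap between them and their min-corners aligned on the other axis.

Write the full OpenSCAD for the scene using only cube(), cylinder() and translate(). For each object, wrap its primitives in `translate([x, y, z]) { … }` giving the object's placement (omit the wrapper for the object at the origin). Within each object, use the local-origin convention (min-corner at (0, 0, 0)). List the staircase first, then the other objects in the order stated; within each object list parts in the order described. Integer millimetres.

cube([953, 257, 178]);
translate([0, 257, 178]) cube([953, 257, 178]);
translate([0, 514, 356]) cube([953, 257, 178]);
translate([0, 771, 534]) cube([953, 257, 178]);
translate([0, 1028, 712]) cube([953, 257, 178]);
translate([0, 1455, 0]) {
  cube([85, 126, 1970]);
  translate([1081, 0, 0]) cube([85, 126, 1970]);
  translate([0, 0, 1970]) cube([1166, 126, 45]);
}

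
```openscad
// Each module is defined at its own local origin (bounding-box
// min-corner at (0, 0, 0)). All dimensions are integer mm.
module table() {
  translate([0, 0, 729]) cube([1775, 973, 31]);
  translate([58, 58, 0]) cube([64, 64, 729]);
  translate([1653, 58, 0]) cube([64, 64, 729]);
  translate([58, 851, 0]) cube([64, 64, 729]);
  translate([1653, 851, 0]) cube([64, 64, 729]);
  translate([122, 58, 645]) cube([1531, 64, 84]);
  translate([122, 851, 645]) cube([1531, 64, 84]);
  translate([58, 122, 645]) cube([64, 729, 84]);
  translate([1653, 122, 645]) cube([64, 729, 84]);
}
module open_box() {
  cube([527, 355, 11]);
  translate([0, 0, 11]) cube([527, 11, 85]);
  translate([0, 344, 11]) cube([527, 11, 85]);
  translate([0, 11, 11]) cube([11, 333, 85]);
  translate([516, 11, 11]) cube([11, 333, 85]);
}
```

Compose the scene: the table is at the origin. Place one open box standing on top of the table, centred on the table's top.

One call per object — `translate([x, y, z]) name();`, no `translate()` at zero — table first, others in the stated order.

table();
translate([624, 309, 760]) open_box();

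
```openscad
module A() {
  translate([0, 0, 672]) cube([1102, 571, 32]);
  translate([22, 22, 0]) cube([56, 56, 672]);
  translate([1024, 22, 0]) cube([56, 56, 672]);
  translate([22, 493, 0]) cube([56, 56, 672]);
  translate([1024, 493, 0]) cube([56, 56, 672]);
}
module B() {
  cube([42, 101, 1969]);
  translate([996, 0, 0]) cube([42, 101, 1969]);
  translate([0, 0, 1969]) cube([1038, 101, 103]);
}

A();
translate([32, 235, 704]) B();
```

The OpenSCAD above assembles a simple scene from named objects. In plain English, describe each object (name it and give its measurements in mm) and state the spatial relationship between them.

A is a rectangular dining table. The top is 1102×571×32 mm with its upper surface at z = 704 mm. It stands on four 56×56 mm square legs, each inset 22 mm from the nearest pair of top edges, running from the floor to the underside of the top.

B is a rectangular door frame: two vertical jambs of 42×101 mm section, 1969 mm tall, with a clear opening 954 mm wide between their inner faces. A header 103 mm tall and 101 mm deep lies on top of the jambs and spans the full outside width.

The door frame is on top of the table, centred.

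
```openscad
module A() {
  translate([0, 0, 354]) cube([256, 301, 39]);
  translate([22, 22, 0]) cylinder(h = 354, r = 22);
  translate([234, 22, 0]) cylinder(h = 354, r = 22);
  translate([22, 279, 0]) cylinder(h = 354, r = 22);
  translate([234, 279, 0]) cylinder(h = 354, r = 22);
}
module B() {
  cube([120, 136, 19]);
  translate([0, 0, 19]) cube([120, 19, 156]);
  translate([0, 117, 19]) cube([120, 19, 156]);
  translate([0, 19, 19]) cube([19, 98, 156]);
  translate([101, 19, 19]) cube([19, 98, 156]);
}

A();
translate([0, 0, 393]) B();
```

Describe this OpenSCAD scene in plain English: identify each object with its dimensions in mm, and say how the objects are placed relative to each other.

A is a four-legged stool. The seat is 256×301 mm, 39 mm thick, top at z = 393 mm. It stands on four round legs, each 44 mm in diameter, from z = 0 to the seat underside, each leg's axis is inset half a diameter from the nearest pair of seat edges (so the leg's bounding box is flush with the corner).

B is an open storage box with external size 120×136×175 mm and wall thickness 19 mm (the base is also 19 mm thick). The base covers the whole footprint; the four walls stand on the base, with the y-facing walls full-width and the x-facing walls fitting between their inner faces.

The open box is on top of the stool.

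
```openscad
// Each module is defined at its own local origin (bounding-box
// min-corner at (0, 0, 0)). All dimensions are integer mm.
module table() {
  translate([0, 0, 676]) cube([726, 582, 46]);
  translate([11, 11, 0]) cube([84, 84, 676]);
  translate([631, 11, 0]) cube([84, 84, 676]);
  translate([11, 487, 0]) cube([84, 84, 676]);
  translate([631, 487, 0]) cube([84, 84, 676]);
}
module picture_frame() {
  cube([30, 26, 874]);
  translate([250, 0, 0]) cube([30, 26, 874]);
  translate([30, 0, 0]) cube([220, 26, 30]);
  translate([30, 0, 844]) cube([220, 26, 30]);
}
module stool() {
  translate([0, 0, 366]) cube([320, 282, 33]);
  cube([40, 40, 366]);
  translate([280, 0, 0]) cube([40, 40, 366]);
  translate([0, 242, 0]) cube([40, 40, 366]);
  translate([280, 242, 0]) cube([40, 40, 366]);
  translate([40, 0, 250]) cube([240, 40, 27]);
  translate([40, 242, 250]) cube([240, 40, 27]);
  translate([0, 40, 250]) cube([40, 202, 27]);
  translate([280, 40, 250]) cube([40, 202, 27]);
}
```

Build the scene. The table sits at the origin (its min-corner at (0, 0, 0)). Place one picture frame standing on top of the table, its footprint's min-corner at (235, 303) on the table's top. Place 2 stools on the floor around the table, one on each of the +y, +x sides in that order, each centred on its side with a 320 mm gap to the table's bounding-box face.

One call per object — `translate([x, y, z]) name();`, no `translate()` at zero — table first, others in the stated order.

table();
translate([235, 303, 722]) picture_frame();
translate([203, 902, 0]) stool();
translate([1046, 150, 0]) stool();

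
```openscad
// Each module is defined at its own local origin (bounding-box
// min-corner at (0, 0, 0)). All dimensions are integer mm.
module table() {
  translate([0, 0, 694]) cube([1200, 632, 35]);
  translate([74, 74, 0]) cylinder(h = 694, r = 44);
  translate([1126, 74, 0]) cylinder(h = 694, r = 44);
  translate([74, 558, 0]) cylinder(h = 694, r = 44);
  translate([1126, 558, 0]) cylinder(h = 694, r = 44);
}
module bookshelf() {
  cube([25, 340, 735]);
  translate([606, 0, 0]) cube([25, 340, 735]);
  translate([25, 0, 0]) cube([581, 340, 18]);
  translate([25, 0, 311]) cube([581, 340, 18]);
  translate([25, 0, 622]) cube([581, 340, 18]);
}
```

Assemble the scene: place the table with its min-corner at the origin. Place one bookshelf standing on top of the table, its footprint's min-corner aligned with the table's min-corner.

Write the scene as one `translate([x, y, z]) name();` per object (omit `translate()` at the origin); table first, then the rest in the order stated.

table();
translate([0, 0, 729]) bookshelf();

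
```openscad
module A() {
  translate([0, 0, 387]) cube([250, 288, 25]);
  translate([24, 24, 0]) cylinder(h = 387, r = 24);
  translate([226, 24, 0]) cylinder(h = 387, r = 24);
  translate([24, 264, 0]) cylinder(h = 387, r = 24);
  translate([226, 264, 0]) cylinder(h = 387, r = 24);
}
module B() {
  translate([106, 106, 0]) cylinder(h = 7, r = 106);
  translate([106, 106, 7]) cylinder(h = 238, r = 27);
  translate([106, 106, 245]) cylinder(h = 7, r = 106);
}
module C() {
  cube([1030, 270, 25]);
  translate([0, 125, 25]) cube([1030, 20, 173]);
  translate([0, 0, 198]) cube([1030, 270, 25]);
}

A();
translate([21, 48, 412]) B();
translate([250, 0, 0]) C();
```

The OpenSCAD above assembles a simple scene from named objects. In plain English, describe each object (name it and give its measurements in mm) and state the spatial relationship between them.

A is a simple wooden stool: a rectangular seat 250 mm (x) by 288 mm (y), 25 mm thick, top face at z = 412 mm, on four round legs, each 48 mm in diameter. The legs rest on z = 0, each leg's axis is inset half a diameter from the nearest pair of seat edges (so the leg's bounding box is flush with the corner).

B is a spool: two coaxial disc flanges of radius 106 mm and thickness 7 mm, joined by a core cylinder of radius 27 mm and height 238 mm. The lower flange rests on z = 0 and the three cylinders share a vertical axis.

C is an I-beam lying along x, 1030 mm long. Overall section height 223 mm. Two flanges 270 mm wide (y) and 25 mm thick, one on the floor and one at the top; a web 20 mm thick runs between them, centred on the flange width.

The spool is on top of the stool. The I-beam is against the stool's +x side, with their −y faces flush.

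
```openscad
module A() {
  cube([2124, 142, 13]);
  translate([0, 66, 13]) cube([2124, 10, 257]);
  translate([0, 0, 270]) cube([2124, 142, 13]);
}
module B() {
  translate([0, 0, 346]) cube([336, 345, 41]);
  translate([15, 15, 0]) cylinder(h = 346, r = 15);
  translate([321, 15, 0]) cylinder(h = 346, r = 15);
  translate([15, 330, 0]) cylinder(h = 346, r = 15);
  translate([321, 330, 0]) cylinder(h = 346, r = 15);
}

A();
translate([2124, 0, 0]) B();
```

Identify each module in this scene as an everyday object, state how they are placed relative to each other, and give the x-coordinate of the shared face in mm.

A is an I-beam. B is a stool. The stool is against the I-beam's +x side, with their −y faces flush. The x-coordinate of the shared face is 2124 mm.

The I-beam's +x face and the stool's −x face are both at x = 2124 mm.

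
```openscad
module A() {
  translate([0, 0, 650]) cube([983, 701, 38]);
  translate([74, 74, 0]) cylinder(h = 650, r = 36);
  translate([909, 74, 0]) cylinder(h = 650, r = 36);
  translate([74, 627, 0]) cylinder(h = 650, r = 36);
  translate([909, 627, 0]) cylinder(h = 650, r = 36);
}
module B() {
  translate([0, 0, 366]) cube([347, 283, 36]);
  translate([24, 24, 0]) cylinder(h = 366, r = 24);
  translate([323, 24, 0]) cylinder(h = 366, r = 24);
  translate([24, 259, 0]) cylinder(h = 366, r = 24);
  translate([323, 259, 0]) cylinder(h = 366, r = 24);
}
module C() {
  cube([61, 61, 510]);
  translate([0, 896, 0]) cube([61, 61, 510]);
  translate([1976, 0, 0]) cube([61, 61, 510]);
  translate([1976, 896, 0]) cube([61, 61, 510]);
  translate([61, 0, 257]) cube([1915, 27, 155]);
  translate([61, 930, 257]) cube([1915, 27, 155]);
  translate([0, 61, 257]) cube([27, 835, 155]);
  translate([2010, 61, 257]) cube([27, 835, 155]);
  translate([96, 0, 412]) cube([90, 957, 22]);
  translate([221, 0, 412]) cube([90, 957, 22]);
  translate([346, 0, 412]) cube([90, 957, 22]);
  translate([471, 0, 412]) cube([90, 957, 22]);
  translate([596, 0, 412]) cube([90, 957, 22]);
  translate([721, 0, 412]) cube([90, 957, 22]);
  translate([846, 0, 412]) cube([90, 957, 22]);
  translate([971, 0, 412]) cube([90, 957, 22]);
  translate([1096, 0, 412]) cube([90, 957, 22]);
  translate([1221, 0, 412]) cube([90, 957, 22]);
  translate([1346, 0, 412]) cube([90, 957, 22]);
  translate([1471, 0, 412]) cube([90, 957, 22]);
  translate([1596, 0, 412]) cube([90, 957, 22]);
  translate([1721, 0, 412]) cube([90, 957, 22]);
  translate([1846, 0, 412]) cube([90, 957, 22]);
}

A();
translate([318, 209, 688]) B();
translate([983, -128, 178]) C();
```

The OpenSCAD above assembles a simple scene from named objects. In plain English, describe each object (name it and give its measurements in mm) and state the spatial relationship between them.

A is a table: top 983 mm (x) × 701 mm (y), 38 mm thick, upper face at z = 688 mm, on four round legs of 72 mm diameter, each leg's bounding box inset 38 mm from the nearest pair of top edges, running from z = 0 to the bottom of the top.

B is a simple wooden stool: a rectangular seat 347 mm (x) by 283 mm (y), 36 mm thick, top face at z = 402 mm, on four round legs, each 48 mm in diameter. The legs rest on z = 0, each leg's axis is inset half a diameter from the nearest pair of seat edges (so the leg's bounding box is flush with the corner).

C is a bed frame 2037 mm long (x) by 957 mm wide (y). Four 61×61 mm corner posts, 510 mm tall, at the corners of the footprint. Four rails of 27 mm thickness and 155 mm height run between adjacent posts with their undersides at z = 257 mm, their outer faces flush with the outside of the frame (the two x-running rails run between the posts' inner faces; the two y-running rails run between the posts' inner faces). 15 slats, each 90 mm wide (x) and 22 mm thick, lie across the top of the two x-running rails, running the full 957 mm width of the frame in y; the slats are evenly spaced along x between the inner faces of the end posts with equal gaps (rounded down to the nearest mm) at the −x end and between each pair — any rounding remainder accumulates at the +x end.

The stool is on top of the table, centred. The bed frame is beside the table with their tops flush at z = 688.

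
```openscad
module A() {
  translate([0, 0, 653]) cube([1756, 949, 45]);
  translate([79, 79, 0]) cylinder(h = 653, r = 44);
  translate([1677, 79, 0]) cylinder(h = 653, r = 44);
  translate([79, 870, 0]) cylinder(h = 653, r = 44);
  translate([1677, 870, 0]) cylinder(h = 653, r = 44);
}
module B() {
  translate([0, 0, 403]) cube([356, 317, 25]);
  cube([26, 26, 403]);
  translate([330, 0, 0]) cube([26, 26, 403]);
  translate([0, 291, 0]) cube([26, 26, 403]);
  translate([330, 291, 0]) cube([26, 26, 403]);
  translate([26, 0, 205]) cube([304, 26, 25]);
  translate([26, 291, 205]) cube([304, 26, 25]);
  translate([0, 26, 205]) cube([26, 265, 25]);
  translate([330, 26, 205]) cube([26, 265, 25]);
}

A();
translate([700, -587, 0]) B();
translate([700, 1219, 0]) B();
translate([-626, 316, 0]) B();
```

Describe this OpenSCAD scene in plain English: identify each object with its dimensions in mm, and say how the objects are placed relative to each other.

A is a table: top 1756 mm (x) × 949 mm (y), 45 mm thick, upper face at z = 698 mm, on four round legs of 88 mm diameter, each leg's bounding box inset 35 mm from the nearest pair of top edges, running from z = 0 to the bottom of the top.

B is a four-legged stool. The seat is a 356×317×25 mm slab whose top surface is at z = 428 mm; four square legs, each 26×26 mm in cross-section, run from the floor (z = 0) to the underside of the seat, each flush with a corner of the seat. Four stretchers, 26 mm wide and 25 mm tall, connect adjacent legs with their undersides at z = 205 mm, each running between the inner faces of the legs it joins and aligned with the legs' outer faces on the other axis.

Three stools sit around the table at the −y, +y, −x sides.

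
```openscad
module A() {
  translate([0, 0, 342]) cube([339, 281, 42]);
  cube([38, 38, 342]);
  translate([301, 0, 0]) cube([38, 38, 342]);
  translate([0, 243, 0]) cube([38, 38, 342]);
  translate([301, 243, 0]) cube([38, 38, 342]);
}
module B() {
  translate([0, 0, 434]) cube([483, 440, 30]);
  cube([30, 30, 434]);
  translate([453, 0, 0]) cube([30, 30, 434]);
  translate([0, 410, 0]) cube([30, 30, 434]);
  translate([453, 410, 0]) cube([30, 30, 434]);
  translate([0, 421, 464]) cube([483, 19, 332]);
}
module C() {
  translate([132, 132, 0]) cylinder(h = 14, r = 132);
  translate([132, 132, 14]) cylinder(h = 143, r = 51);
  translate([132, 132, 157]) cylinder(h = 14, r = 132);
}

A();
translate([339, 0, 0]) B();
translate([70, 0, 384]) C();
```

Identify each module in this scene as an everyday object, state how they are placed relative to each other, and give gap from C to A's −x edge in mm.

The spool's min-x is at 70; the stool's min-x is 0; gap = 70 mm.

A is a stool. B is a chair. C is a spool. The chair is against the stool's +x side, with their −y faces flush. The spool is on top of the stool. The gap from the spool to the stool's −x edge is 70 mm.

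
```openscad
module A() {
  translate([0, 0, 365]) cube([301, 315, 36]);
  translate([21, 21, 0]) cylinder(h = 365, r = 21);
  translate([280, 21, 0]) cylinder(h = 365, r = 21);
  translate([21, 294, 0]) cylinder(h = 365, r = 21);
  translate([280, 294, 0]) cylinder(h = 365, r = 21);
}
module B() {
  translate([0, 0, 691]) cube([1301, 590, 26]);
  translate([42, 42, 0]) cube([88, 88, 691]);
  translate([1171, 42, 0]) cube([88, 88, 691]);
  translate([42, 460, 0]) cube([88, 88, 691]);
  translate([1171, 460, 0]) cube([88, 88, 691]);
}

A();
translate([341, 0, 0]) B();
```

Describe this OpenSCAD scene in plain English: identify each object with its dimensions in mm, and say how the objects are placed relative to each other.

A is a four-legged stool. The seat is 301×315 mm, 36 mm thick, top at z = 401 mm. It stands on four round legs, each 42 mm in diameter, from z = 0 to the seat underside, each leg's axis is inset half a diameter from the nearest pair of seat edges (so the leg's bounding box is flush with the corner).

B is a rectangular dining table. The top is 1301×590×26 mm with its upper surface at z = 717 mm. It stands on four 88×88 mm square legs, each inset 42 mm from the nearest pair of top edges, running from the floor to the underside of the top.

The table is on the floor beside the stool on its +x side.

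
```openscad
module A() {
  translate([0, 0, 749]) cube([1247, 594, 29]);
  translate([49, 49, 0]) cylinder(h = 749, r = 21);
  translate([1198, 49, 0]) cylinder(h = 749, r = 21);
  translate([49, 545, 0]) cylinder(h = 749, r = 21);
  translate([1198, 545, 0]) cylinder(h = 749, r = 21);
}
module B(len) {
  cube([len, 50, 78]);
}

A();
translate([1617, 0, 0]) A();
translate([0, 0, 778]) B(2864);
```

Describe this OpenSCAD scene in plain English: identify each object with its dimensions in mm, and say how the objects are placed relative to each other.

A is a table with a 1247×594 mm rectangular top, 29 mm thick, top surface at z = 778 mm, supported by four round legs of 42 mm diameter, each leg's bounding box inset 28 mm from the nearest pair of top edges, running from the floor.

B is a rectangular beam 2864 mm long (x), 50 mm deep (y), 78 mm thick (z).

The beam spans the tops of two tables placed 370 mm apart, resting at z = 778 mm.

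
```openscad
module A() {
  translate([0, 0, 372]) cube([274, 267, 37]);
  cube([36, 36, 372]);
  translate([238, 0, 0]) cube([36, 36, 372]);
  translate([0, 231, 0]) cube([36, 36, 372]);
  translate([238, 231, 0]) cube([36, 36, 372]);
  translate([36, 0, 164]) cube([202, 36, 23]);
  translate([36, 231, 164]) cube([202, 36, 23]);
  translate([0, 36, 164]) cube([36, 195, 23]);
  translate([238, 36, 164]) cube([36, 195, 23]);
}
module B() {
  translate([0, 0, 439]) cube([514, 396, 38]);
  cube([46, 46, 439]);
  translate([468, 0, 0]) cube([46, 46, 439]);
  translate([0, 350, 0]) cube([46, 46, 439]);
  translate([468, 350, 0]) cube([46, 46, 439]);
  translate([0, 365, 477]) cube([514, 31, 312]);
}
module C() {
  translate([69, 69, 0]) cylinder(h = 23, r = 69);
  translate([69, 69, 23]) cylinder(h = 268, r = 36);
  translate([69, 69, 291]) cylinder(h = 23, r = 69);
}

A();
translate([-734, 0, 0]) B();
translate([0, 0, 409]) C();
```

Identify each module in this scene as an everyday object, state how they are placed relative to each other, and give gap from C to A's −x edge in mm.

A is a stool. B is a chair. C is a spool. The chair is on the floor beside the stool on its −x side. The spool is on top of the stool. The gap from the spool to the stool's −x edge is 0 mm.

The spool's min-x is at 0; the stool's min-x is 0; gap = 0 mm.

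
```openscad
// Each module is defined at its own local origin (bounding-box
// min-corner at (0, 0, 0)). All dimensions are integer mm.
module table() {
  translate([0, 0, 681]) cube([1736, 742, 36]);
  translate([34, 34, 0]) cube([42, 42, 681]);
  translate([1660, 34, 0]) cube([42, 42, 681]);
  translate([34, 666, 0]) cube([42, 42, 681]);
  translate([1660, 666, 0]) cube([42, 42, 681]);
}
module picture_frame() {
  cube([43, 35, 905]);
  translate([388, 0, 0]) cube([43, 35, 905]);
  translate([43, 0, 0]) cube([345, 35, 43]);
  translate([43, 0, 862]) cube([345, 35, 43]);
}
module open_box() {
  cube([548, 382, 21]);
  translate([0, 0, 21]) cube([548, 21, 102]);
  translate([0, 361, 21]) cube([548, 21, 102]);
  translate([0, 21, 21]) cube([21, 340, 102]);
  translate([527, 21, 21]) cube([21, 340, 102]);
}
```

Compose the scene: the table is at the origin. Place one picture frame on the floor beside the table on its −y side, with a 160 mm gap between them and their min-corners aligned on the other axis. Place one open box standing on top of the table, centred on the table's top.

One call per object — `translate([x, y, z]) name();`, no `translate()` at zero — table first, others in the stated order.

table();
translate([0, -195, 0]) picture_frame();
translate([594, 180, 717]) open_box();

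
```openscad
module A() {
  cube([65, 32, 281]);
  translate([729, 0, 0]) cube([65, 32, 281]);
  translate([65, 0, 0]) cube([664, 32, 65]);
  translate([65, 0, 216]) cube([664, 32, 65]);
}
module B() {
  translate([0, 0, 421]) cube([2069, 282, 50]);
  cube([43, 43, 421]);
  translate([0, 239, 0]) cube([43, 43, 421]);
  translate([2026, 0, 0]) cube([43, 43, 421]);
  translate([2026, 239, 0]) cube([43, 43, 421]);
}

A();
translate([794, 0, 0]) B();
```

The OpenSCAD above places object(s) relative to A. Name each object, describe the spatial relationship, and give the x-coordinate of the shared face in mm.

The picture frame's +x face and the bench's −x face are both at x = 794 mm.

A is a picture frame. B is a bench. The bench is against the picture frame's +x side, with their −y faces flush. The x-coordinate of the shared face is 794 mm.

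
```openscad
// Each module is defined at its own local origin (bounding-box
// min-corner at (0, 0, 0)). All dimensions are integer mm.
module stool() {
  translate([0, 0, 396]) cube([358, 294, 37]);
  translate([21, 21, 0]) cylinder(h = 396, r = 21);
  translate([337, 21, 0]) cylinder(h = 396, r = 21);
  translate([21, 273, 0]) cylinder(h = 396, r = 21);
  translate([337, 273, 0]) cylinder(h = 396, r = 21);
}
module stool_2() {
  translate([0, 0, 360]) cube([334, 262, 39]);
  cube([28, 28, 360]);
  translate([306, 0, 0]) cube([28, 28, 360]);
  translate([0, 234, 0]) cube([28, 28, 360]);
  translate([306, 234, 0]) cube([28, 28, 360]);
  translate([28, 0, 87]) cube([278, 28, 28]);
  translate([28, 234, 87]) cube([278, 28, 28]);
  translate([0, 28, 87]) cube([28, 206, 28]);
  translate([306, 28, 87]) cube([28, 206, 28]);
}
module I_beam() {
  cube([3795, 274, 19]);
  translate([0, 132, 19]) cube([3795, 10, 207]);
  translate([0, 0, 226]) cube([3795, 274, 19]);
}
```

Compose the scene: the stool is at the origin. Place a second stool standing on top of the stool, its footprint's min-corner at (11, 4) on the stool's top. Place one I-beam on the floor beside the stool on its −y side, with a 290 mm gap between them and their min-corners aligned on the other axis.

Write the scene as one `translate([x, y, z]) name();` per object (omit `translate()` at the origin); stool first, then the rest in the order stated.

stool();
translate([11, 4, 433]) stool_2();
translate([0, -564, 0]) I_beam();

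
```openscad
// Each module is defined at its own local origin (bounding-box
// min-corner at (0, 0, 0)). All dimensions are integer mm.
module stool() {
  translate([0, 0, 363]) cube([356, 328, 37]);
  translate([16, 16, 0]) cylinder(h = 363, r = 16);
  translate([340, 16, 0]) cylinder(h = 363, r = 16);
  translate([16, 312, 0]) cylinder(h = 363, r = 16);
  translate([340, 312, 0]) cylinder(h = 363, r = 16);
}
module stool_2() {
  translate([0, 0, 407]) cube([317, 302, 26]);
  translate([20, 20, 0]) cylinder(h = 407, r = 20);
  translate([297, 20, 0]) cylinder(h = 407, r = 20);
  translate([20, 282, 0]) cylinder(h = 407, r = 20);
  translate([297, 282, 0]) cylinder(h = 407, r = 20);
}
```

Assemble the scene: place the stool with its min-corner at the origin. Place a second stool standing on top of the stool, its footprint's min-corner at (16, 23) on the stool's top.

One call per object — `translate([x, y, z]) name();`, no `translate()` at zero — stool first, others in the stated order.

stool();
translate([16, 23, 400]) stool_2();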